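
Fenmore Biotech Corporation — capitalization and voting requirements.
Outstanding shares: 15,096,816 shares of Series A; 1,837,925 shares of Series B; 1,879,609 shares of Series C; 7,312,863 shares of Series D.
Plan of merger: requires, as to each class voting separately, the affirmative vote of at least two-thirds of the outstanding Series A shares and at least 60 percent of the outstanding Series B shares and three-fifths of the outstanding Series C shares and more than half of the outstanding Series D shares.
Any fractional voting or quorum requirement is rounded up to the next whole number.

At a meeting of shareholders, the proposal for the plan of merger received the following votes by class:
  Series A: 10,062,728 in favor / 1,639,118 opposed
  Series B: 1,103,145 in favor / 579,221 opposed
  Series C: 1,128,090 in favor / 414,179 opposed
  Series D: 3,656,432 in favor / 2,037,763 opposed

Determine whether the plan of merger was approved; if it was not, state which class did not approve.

Not approved — the Series A shares did not give the required vote.

Series A: 2/3 of 15096816 = 10064544; 10,064,544 required, 10,062,728 in favor — not approved.
Series B: 3/5 of 1837925 = 1102755; 1,102,755 required, 1,103,145 in favor — approved.
Series C: 3/5 of 1879609 = 1127765.40, rounded up to 1127766; 1,127,766 required, 1,128,090 in favor — approved.
Series D: a majority of 7312863 is 3656432; 3,656,432 required, 3,656,432 in favor — approved.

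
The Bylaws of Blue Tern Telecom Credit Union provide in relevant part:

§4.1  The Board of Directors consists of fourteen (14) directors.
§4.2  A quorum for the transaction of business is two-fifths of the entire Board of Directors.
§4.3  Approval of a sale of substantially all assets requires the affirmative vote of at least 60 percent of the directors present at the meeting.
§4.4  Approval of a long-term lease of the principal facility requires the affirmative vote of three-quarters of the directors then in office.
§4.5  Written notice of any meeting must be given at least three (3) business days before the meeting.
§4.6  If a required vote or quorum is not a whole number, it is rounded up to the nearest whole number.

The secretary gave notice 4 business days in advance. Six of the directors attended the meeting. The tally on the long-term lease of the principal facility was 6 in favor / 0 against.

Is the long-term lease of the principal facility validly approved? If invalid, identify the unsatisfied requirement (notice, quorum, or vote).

Notice: 4 business days given; 3 required (4 ≥ 3). Satisfied.
Quorum: 6 present; quorum is 6. Satisfied.
Vote: the long-term lease of the principal facility requires three-fourths of the directors then in office (14). 3/4 of 14 = 10.50, rounded up to 11, so 11 affirmative votes are needed; 6 voted in favor. Not satisfied.

Invalid — vote requirement not satisfied.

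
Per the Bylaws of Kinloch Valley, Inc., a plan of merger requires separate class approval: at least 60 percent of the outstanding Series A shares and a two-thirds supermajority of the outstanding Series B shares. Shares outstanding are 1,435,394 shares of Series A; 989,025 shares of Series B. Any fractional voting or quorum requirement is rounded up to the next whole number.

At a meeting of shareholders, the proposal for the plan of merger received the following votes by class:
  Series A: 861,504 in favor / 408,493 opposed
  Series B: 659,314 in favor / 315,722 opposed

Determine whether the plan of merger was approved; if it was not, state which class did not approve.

Series A: 3/5 of 1435394 = 861236.40, rounded up to 861237; 861,237 required, 861,504 in favor — approved.
Series B: 2/3 of 989025 = 659350; 659,350 required, 659,314 in favor — not approved.

Not approved — the Series B shares did not give the required vote.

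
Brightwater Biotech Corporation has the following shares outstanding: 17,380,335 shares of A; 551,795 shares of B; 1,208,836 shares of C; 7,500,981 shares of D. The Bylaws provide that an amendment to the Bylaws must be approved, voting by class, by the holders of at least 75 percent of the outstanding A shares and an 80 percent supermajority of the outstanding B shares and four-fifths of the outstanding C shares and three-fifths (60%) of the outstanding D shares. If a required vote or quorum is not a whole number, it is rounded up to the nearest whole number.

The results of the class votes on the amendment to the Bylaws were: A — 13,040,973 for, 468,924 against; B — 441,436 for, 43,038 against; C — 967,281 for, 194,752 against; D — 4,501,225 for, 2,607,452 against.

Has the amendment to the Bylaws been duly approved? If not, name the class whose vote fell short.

Approved — every class gave the required vote.

A: 3/4 of 17380335 = 13035251.25, rounded up to 13035252; 13,035,252 required, 13,040,973 in favor — approved.
B: 4/5 of 551795 = 441436; 441,436 required, 441,436 in favor — approved.
C: 4/5 of 1208836 = 967068.80, rounded up to 967069; 967,069 required, 967,281 in favor — approved.
D: 3/5 of 7500981 = 4500588.60, rounded up to 4500589; 4,500,589 required, 4,501,225 in favor — approved.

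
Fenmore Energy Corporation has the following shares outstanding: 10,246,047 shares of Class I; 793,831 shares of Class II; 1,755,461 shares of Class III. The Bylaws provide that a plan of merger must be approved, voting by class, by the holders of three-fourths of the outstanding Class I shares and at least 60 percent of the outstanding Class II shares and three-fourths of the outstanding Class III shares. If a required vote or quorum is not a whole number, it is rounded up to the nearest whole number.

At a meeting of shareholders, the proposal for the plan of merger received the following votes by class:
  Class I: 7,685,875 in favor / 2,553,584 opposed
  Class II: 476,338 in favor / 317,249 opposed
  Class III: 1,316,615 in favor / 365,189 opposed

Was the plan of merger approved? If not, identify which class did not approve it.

Class I: 3/4 of 10246047 = 7684535.25, rounded up to 7684536; 7,684,536 required, 7,685,875 in favor — approved.
Class II: 3/5 of 793831 = 476298.60, rounded up to 476299; 476,299 required, 476,338 in favor — approved.
Class III: 3/4 of 1755461 = 1316595.75, rounded up to 1316596; 1,316,596 required, 1,316,615 in favor — approved.

Approved — every class gave the required vote.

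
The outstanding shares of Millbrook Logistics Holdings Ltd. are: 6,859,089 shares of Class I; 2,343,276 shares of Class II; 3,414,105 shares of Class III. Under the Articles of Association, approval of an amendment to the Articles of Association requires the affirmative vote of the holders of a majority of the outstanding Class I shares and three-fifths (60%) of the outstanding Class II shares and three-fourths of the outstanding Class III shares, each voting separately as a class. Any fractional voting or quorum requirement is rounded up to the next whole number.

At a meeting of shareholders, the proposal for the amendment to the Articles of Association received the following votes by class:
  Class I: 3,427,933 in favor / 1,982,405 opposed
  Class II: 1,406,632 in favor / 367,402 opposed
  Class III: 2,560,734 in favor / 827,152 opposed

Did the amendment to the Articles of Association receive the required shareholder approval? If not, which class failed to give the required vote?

Class I: a majority of 6859089 is 3429545; 3,429,545 required, 3,427,933 in favor — not approved.
Class II: 3/5 of 2343276 = 1405965.60, rounded up to 1405966; 1,405,966 required, 1,406,632 in favor — approved.
Class III: 3/4 of 3414105 = 2560578.75, rounded up to 2560579; 2,560,579 required, 2,560,734 in favor — approved.

Not approved — the Class I shares did not give the required vote.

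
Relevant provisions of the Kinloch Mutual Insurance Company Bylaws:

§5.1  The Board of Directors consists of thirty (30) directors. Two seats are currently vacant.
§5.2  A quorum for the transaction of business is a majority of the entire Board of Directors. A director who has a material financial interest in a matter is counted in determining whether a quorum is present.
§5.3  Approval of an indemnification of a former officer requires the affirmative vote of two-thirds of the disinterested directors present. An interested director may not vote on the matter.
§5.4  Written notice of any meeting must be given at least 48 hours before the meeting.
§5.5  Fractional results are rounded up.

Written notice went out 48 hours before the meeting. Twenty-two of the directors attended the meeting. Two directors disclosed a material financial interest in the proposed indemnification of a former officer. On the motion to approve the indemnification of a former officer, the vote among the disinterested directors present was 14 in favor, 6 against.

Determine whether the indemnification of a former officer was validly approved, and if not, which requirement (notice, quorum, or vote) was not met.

Valid — all requirements satisfied.

Notice: 48 hours given; 48 required (48 ≥ 48). Satisfied.
Quorum: 22 present (interested directors count toward quorum); quorum is 16. Satisfied.
Vote: the indemnification of a former officer requires two-thirds of the disinterested directors present (22 − 2 = 20). 2/3 of 20 = 13.33, rounded up to 14, so 14 affirmative votes are needed; 14 voted in favor. Satisfied.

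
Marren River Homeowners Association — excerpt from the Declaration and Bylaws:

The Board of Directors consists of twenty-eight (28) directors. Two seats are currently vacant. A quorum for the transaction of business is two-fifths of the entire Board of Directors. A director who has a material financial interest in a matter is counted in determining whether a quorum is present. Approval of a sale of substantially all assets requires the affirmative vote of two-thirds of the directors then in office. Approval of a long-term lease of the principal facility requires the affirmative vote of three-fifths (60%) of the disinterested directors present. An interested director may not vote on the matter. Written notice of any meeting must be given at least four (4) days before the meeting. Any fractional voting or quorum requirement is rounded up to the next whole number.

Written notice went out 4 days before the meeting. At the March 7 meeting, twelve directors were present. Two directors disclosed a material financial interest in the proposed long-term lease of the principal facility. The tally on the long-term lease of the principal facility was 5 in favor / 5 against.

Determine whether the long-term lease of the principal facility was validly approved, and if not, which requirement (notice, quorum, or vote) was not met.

Notice: 4 days given; 4 required (4 ≥ 4). Satisfied.
Quorum: 12 present (interested directors count toward quorum); quorum is 12. Satisfied.
Vote: the long-term lease of the principal facility requires three-fifths of the disinterested directors present (12 − 2 = 10). 3/5 of 10 = 6, so 6 affirmative votes are needed; 5 voted in favor. Not satisfied.

Invalid — vote requirement not satisfied.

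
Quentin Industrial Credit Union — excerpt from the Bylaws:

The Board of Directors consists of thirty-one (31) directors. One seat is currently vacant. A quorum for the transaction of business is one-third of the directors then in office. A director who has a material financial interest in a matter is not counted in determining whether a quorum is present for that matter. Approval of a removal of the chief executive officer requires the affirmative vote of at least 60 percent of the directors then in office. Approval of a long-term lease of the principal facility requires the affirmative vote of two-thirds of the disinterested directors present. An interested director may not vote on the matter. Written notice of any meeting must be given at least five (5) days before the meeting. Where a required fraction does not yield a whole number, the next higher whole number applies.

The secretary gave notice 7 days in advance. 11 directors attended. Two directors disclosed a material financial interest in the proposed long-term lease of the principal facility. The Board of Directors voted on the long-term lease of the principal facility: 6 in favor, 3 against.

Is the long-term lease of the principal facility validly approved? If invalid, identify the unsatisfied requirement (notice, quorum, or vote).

Notice: 7 days given; 5 required (7 ≥ 5). Satisfied.
Quorum: 11 present, but the 2 interested directors do not count, leaving 9. Quorum is 10. Not satisfied.
Vote: the long-term lease of the principal facility requires two-thirds of the disinterested directors present (11 − 2 = 9). 2/3 of 9 = 6, so 6 affirmative votes are needed; 6 voted in favor. Satisfied. (Moot — without a quorum no business can be validly transacted.)

Invalid — quorum requirement not satisfied.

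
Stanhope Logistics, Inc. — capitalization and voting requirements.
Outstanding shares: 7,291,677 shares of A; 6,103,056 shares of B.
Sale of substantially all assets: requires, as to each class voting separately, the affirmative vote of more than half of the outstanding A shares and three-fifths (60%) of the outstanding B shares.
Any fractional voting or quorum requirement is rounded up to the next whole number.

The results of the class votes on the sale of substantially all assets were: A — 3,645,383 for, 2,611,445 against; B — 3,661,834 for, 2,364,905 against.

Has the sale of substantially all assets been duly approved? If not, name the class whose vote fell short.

Not approved — the A shares did not give the required vote.

A: a majority of 7291677 is 3645839; 3,645,839 required, 3,645,383 in favor — not approved.
B: 3/5 of 6103056 = 3661833.60, rounded up to 3661834; 3,661,834 required, 3,661,834 in favor — approved.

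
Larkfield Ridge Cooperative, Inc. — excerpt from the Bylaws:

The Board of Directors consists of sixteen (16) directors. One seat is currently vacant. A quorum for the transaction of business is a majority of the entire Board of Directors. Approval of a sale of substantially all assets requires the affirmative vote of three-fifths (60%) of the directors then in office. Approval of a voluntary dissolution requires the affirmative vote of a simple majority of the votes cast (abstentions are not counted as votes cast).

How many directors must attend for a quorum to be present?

A majority of 16 is 9.

9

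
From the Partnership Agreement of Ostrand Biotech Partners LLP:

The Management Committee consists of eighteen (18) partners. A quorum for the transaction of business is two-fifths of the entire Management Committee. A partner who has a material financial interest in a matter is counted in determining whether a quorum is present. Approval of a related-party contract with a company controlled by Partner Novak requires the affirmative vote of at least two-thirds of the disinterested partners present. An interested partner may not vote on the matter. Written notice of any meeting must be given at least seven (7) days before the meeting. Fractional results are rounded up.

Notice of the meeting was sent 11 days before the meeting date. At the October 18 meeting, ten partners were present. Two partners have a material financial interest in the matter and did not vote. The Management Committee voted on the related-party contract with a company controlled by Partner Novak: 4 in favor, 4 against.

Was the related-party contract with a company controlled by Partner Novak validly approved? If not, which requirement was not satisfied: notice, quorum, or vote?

Notice: 11 days given; 7 required (11 ≥ 7). Satisfied.
Quorum: 10 present (interested partners count toward quorum); quorum is 8. Satisfied.
Vote: the related-party contract with a company controlled by Partner Novak requires two-thirds of the disinterested partners present (10 − 2 = 8). 2/3 of 8 = 5.33, rounded up to 6, so 6 affirmative votes are needed; 4 voted in favor. Not satisfied.

Invalid — vote requirement not satisfied.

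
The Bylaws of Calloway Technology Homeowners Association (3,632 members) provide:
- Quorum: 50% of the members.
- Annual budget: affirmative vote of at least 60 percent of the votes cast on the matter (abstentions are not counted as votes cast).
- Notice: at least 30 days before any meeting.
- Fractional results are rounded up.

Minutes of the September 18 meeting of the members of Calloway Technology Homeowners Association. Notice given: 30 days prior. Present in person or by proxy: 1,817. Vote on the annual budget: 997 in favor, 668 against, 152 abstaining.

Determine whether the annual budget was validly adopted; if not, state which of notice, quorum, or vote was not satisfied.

Invalid — vote requirement not satisfied.

Notice: 30 days given; 30 required. Satisfied.
Quorum: 50% of 3,632 = 1,816; 1,817 present. Satisfied.
Vote: requires three-fifths of the votes cast (1,817 − 152 abstaining = 1,665); 3/5 of 1665 = 999, so 999 needed; 997 in favor. Not satisfied.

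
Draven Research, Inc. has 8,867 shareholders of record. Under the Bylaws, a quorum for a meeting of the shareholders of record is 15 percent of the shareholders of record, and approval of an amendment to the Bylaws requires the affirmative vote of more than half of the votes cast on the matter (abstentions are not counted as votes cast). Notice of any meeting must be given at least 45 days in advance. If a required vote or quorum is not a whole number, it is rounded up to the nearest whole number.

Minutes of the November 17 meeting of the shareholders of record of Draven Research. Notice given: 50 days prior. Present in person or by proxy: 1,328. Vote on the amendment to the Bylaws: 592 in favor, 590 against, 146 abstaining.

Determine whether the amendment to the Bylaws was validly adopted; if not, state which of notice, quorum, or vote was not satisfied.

Notice: 50 days given; 45 required. Satisfied.
Quorum: 15% of 8,867 = 1,330.05, rounded up to 1,331; 1,328 present. Not satisfied.
Vote: requires a majority of the votes cast (1,328 − 146 abstaining = 1,182); a majority of 1182 is 592, so 592 needed; 592 in favor. Satisfied.

Invalid — quorum requirement not satisfied.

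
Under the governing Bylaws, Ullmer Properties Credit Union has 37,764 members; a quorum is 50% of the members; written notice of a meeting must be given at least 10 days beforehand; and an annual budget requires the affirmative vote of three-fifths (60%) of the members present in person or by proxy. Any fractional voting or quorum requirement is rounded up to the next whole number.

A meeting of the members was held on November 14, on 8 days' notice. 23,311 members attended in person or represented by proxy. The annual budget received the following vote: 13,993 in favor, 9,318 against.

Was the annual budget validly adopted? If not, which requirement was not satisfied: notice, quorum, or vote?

Notice: 8 days given; 10 required. Not satisfied.
Quorum: 50% of 37,764 = 18,882; 23,311 present. Satisfied.
Vote: requires three-fifths of those present (23,311); 3/5 of 23311 = 13986.60, rounded up to 13987, so 13,987 needed; 13,993 in favor. Satisfied.

Invalid — notice requirement not satisfied.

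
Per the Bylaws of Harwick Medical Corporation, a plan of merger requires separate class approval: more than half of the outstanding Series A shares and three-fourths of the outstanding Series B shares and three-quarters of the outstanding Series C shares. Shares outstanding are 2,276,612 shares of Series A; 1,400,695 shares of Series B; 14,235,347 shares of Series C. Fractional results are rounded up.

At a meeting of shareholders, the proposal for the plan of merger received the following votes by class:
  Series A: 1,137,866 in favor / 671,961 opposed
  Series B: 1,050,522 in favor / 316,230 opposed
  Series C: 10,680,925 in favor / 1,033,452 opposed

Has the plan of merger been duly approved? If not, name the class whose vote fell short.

Not approved — the Series A shares did not give the required vote.

Series A: a majority of 2276612 is 1138307; 1,138,307 required, 1,137,866 in favor — not approved.
Series B: 3/4 of 1400695 = 1050521.25, rounded up to 1050522; 1,050,522 required, 1,050,522 in favor — approved.
Series C: 3/4 of 14235347 = 10676510.25, rounded up to 10676511; 10,676,511 required, 10,680,925 in favor — approved.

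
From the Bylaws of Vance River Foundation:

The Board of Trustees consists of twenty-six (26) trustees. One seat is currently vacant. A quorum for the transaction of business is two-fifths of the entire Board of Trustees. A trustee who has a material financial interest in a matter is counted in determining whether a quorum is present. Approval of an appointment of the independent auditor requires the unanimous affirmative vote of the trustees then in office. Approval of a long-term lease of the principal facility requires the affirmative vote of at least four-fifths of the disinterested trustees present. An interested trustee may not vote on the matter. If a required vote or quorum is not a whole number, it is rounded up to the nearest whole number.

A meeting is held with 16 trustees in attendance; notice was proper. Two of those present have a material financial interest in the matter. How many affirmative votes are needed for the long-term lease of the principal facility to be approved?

12

The long-term lease of the principal facility requires four-fifths of the disinterested trustees present (16 − 2 = 14).
4/5 of 14 = 11.20, rounded up to 12.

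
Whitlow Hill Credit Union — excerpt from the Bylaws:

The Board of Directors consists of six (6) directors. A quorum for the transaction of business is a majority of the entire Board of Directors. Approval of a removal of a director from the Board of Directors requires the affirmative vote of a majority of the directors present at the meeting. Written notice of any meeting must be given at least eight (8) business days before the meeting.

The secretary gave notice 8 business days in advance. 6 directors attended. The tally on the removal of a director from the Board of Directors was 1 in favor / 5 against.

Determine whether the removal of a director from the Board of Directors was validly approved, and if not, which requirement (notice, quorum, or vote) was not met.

Notice: 8 business days given; 8 required (8 ≥ 8). Satisfied.
Quorum: 6 present; quorum is 4. Satisfied.
Vote: the removal of a director from the Board of Directors requires a majority of the directors present (6). A majority of 6 is 4, so 4 affirmative votes are needed; 1 voted in favor. Not satisfied.

Invalid — vote requirement not satisfied.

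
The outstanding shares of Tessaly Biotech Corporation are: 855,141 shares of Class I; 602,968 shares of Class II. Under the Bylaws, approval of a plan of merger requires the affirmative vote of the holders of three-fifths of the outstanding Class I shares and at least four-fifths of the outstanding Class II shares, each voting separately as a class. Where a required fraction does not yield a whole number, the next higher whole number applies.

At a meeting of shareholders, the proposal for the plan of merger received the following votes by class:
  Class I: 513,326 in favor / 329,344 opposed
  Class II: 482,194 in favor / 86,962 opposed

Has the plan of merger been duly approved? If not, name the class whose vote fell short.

Class I: 3/5 of 855141 = 513084.60, rounded up to 513085; 513,085 required, 513,326 in favor — approved.
Class II: 4/5 of 602968 = 482374.40, rounded up to 482375; 482,375 required, 482,194 in favor — not approved.

Not approved — the Class II shares did not give the required vote.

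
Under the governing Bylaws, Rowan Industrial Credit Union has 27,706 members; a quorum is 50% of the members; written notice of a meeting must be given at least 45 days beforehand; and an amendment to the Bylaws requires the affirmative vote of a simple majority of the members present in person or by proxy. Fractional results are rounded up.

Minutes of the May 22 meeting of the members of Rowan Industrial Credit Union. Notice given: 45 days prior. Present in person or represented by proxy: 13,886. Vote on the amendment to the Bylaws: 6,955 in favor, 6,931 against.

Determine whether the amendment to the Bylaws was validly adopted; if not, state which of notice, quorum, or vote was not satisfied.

Notice: 45 days given; 45 required. Satisfied.
Quorum: 50% of 27,706 = 13,853; 13,886 present. Satisfied.
Vote: requires a majority of those present (13,886); a majority of 13886 is 6944, so 6,944 needed; 6,955 in favor. Satisfied.

Valid — all requirements satisfied.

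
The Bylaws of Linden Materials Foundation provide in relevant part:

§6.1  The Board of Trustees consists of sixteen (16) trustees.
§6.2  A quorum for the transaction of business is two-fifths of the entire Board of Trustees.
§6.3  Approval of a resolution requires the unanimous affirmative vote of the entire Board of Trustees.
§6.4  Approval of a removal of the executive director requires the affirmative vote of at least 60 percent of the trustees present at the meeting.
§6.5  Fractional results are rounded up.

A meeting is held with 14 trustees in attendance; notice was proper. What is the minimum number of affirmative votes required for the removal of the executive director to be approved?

The removal of the executive director requires three-fifths of the trustees present (14).
3/5 of 14 = 8.40, rounded up to 9.

9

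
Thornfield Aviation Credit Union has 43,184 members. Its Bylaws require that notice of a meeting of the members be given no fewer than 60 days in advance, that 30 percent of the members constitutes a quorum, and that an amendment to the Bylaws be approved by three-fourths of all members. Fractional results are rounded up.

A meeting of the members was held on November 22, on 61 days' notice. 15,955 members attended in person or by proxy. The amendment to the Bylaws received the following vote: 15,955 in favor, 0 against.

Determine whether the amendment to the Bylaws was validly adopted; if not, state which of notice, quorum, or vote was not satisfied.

Invalid — vote requirement not satisfied.

Notice: 61 days given; 60 required. Satisfied.
Quorum: 30% of 43,184 = 12,955.20, rounded up to 12,956; 15,955 present. Satisfied.
Vote: requires three-fourths of all members (43,184); 3/4 of 43184 = 32388, so 32,388 needed; 15,955 in favor. Not satisfied.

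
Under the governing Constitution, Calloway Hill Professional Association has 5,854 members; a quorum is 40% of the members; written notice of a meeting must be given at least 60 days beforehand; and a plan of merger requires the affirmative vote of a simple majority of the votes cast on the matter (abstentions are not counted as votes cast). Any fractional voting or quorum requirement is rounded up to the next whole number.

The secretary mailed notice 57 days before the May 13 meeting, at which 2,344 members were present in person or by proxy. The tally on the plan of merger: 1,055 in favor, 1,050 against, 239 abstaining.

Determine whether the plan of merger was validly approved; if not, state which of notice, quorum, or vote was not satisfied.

Invalid — notice requirement not satisfied.

Notice: 57 days given; 60 required. Not satisfied.
Quorum: 40% of 5,854 = 2,341.60, rounded up to 2,342; 2,344 present. Satisfied.
Vote: requires a majority of the votes cast (2,344 − 239 abstaining = 2,105); a majority of 2105 is 1053, so 1,053 needed; 1,055 in favor. Satisfied.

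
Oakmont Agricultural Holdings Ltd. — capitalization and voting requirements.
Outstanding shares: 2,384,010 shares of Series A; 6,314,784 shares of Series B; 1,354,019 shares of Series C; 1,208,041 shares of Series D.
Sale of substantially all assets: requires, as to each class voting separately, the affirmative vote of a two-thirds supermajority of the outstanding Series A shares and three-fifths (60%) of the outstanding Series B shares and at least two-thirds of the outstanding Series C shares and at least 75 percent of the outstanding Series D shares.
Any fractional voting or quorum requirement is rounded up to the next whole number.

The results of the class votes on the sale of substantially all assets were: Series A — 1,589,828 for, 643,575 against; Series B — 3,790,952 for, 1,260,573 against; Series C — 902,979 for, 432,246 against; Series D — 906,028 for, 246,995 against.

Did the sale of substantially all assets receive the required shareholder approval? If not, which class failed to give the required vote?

Series A: 2/3 of 2384010 = 1589340; 1,589,340 required, 1,589,828 in favor — approved.
Series B: 3/5 of 6314784 = 3788870.40, rounded up to 3788871; 3,788,871 required, 3,790,952 in favor — approved.
Series C: 2/3 of 1354019 = 902679.33, rounded up to 902680; 902,680 required, 902,979 in favor — approved.
Series D: 3/4 of 1208041 = 906030.75, rounded up to 906031; 906,031 required, 906,028 in favor — not approved.

Not approved — the Series D shares did not give the required vote.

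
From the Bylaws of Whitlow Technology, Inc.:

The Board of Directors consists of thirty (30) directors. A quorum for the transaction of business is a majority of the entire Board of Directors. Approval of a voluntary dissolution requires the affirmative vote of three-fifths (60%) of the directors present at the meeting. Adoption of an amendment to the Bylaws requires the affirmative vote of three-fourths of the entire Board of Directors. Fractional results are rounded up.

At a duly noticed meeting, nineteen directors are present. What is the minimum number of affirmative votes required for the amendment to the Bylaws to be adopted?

23

The amendment to the Bylaws requires three-fourths of the entire Board of Directors (30).
3/4 of 30 = 22.50, rounded up to 23.
(Only 19 can vote, so the amendment to the Bylaws cannot pass at this meeting, but the required vote is still 23.)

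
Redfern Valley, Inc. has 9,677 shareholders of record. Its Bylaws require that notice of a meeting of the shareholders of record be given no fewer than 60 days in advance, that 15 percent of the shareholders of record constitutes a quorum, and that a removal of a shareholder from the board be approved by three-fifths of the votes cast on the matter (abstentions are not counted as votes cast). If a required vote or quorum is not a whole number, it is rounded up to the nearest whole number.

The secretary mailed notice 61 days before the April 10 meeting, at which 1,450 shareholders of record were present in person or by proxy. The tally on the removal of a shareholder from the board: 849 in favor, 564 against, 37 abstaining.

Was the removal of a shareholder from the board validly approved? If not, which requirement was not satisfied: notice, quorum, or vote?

Notice: 61 days given; 60 required. Satisfied.
Quorum: 15% of 9,677 = 1,451.55, rounded up to 1,452; 1,450 present. Not satisfied.
Vote: requires three-fifths of the votes cast (1,450 − 37 abstaining = 1,413); 3/5 of 1413 = 847.80, rounded up to 848, so 848 needed; 849 in favor. Satisfied.

Invalid — quorum requirement not satisfied.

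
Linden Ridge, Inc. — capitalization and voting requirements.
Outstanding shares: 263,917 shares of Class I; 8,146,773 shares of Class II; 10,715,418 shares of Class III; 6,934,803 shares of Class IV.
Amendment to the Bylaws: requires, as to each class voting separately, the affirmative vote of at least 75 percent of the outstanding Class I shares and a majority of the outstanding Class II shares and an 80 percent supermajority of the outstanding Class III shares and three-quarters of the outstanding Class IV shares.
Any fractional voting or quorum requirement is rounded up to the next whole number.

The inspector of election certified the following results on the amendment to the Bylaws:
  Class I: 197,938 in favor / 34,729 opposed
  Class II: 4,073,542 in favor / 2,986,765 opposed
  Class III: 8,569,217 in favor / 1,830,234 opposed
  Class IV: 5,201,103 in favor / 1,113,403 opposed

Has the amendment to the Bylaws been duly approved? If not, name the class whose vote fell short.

Class I: 3/4 of 263917 = 197937.75, rounded up to 197938; 197,938 required, 197,938 in favor — approved.
Class II: a majority of 8146773 is 4073387; 4,073,387 required, 4,073,542 in favor — approved.
Class III: 4/5 of 10715418 = 8572334.40, rounded up to 8572335; 8,572,335 required, 8,569,217 in favor — not approved.
Class IV: 3/4 of 6934803 = 5201102.25, rounded up to 5201103; 5,201,103 required, 5,201,103 in favor — approved.

Not approved — the Class III shares did not give the required vote.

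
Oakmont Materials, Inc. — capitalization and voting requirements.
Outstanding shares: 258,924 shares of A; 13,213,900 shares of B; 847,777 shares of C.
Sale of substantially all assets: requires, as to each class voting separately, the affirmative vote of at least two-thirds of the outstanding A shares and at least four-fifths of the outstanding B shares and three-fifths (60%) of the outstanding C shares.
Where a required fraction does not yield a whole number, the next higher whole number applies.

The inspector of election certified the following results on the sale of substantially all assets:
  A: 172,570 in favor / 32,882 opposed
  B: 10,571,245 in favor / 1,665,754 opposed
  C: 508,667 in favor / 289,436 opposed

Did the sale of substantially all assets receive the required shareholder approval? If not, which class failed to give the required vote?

Not approved — the A shares did not give the required vote.

A: 2/3 of 258924 = 172616; 172,616 required, 172,570 in favor — not approved.
B: 4/5 of 13213900 = 10571120; 10,571,120 required, 10,571,245 in favor — approved.
C: 3/5 of 847777 = 508666.20, rounded up to 508667; 508,667 required, 508,667 in favor — approved.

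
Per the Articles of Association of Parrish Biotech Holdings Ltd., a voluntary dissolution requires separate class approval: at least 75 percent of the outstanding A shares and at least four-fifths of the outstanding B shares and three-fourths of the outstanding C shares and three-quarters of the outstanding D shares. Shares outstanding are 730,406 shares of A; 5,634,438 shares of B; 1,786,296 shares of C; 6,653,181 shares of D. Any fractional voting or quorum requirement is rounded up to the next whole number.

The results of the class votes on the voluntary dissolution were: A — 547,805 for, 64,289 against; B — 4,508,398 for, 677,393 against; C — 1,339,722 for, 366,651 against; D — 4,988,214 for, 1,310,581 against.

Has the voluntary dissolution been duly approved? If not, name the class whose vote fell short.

Not approved — the D shares did not give the required vote.

A: 3/4 of 730406 = 547804.50, rounded up to 547805; 547,805 required, 547,805 in favor — approved.
B: 4/5 of 5634438 = 4507550.40, rounded up to 4507551; 4,507,551 required, 4,508,398 in favor — approved.
C: 3/4 of 1786296 = 1339722; 1,339,722 required, 1,339,722 in favor — approved.
D: 3/4 of 6653181 = 4989885.75, rounded up to 4989886; 4,989,886 required, 4,988,214 in favor — not approved.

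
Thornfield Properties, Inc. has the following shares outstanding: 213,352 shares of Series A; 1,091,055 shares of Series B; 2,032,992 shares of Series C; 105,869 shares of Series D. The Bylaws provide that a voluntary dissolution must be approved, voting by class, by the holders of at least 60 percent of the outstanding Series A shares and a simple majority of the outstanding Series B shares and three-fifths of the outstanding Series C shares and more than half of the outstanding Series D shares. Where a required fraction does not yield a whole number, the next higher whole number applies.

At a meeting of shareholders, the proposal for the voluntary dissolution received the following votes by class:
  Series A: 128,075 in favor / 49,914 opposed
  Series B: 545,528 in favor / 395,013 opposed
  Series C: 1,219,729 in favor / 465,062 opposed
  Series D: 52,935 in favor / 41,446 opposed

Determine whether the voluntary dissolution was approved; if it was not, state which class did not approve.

Series A: 3/5 of 213352 = 128011.20, rounded up to 128012; 128,012 required, 128,075 in favor — approved.
Series B: a majority of 1091055 is 545528; 545,528 required, 545,528 in favor — approved.
Series C: 3/5 of 2032992 = 1219795.20, rounded up to 1219796; 1,219,796 required, 1,219,729 in favor — not approved.
Series D: a majority of 105869 is 52935; 52,935 required, 52,935 in favor — approved.

Not approved — the Series C shares did not give the required vote.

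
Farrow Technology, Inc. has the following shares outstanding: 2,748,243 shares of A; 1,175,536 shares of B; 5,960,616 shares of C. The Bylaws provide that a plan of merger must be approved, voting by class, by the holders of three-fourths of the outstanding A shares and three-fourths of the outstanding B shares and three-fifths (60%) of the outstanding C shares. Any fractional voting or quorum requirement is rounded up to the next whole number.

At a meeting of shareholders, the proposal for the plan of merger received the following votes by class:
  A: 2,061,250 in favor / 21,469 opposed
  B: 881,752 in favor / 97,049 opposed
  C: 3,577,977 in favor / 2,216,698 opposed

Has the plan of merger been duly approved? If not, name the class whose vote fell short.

A: 3/4 of 2748243 = 2061182.25, rounded up to 2061183; 2,061,183 required, 2,061,250 in favor — approved.
B: 3/4 of 1175536 = 881652; 881,652 required, 881,752 in favor — approved.
C: 3/5 of 5960616 = 3576369.60, rounded up to 3576370; 3,576,370 required, 3,577,977 in favor — approved.

Approved — every class gave the required vote.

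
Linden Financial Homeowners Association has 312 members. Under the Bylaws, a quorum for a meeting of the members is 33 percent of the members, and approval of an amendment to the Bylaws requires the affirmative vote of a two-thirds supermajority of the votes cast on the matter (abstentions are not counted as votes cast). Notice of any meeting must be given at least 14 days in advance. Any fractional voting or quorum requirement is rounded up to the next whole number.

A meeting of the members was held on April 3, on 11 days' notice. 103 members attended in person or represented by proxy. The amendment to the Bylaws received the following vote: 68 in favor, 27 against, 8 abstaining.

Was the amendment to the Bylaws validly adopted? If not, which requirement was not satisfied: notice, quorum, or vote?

Invalid — notice requirement not satisfied.

Notice: 11 days given; 14 required. Not satisfied.
Quorum: 33% of 312 = 102.96, rounded up to 103; 103 present. Satisfied.
Vote: requires two-thirds of the votes cast (103 − 8 abstaining = 95); 2/3 of 95 = 63.33, rounded up to 64, so 64 needed; 68 in favor. Satisfied.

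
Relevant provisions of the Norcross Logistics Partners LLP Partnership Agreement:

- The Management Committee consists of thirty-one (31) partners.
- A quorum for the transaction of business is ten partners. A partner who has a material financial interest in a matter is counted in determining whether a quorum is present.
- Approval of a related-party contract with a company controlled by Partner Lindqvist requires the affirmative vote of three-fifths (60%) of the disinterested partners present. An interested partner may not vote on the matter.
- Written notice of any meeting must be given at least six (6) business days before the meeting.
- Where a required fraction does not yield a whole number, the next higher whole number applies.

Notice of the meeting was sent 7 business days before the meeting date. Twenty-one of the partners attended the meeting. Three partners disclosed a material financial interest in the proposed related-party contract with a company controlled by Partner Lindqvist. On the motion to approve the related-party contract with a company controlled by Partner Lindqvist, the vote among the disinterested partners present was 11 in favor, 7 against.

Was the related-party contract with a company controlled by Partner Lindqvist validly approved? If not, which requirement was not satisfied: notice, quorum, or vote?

Valid — all requirements satisfied.

Notice: 7 business days given; 6 required (7 ≥ 6). Satisfied.
Quorum: 21 present (interested partners count toward quorum); quorum is 10. Satisfied.
Vote: the related-party contract with a company controlled by Partner Lindqvist requires three-fifths of the disinterested partners present (21 − 3 = 18). 3/5 of 18 = 10.80, rounded up to 11, so 11 affirmative votes are needed; 11 voted in favor. Satisfied.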